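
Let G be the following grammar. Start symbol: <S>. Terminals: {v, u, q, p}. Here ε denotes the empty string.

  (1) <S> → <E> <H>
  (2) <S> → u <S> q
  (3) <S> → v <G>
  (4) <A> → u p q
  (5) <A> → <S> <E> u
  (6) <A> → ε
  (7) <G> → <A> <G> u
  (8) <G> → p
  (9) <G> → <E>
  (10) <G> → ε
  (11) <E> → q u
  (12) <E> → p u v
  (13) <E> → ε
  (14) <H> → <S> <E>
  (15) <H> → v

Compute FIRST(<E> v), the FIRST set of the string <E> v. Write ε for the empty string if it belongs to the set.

{p, q, v}

FIRST(<E>): from <E>→q u we get {q}; from <E>→p u v we get {p}; from <E>→ε we get {ε}. So FIRST(<E>) = {ε, p, q}.
FIRST(<S>): from <S>→<E> <H> we get {p, q, u, v}; from <S>→u <S> q we get {u}; from <S>→v <G> we get {v}. So FIRST(<S>) = {p, q, u, v}.
FIRST(<A>): from <A>→u p q we get {u}; from <A>→<S> <E> u we get {p, q, u, v}; from <A>→ε we get {ε}. So FIRST(<A>) = {ε, p, q, u, v}.
FIRST(<H>): from <H>→<S> <E> we get {p, q, u, v}; from <H>→v we get {v}. So FIRST(<H>) = {p, q, u, v}.
FIRST(<G>): from <G>→<A> <G> u we get {p, q, u, v}; from <G>→p we get {p}; from <G>→<E> we get {ε, p, q}; from <G>→ε we get {ε}. So FIRST(<G>) = {ε, p, q, u, v}.
FIRST(<E> v): take FIRST of each symbol in turn, carrying on past any symbol whose FIRST contains ε; result {p, q, v}.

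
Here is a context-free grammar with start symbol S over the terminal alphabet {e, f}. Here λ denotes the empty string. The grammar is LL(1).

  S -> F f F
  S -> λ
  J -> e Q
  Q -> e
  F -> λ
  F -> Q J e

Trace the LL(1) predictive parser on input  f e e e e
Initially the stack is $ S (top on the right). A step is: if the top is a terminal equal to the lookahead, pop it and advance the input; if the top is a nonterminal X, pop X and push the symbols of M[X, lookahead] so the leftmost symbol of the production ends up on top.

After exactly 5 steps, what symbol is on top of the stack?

     Stack    Input        Action
  1  $ S      f e e e e $  expand S -> F f F
  2  $ F f F  f e e e e $  expand F -> λ
  3  $ F f    f e e e e $  match f
  4  $ F      e e e e $    expand F -> Q J e
  5  $ e J Q  e e e e $    expand Q -> e
Stack after step 5: $ e J e (top = e).

e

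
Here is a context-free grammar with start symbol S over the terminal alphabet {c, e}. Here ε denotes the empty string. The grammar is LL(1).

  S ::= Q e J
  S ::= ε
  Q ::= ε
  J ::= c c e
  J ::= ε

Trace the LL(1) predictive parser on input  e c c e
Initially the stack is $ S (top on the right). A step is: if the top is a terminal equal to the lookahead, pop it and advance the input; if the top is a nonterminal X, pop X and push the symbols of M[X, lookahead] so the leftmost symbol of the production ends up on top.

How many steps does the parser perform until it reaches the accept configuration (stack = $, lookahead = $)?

7

step 1: stack=$ S  input=e c c e $  — expand S ::= Q e J
step 2: stack=$ J e Q  input=e c c e $  — expand Q ::= ε
step 3: stack=$ J e  input=e c c e $  — match e
step 4: stack=$ J  input=c c e $  — expand J ::= c c e
step 5: stack=$ e c c  input=c c e $  — match c
step 6: stack=$ e c  input=c e $  — match c
step 7: stack=$ e  input=e $  — match e
Accept reached after 7 steps.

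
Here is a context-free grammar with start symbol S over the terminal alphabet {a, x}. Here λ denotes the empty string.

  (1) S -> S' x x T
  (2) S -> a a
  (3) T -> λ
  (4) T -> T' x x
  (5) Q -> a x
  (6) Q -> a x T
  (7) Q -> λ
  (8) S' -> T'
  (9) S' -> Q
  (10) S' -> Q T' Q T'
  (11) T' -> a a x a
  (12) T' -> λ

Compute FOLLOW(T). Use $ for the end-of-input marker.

FIRST(Q): from Q->a x we get {a}; from Q->a x T we get {a}; from Q->λ we get {λ}. So FIRST(Q) = {λ, a}.
FIRST(T'): from T'->a a x a we get {a}; from T'->λ we get {λ}. So FIRST(T') = {λ, a}.
FIRST(T): from T->λ we get {λ}; from T->T' x x we get {a, x}. So FIRST(T) = {λ, a, x}.
FIRST(S'): from S'->T' we get {λ, a}; from S'->Q we get {λ, a}; from S'->Q T' Q T' we get {λ, a}. So FIRST(S') = {λ, a}.
FIRST(S): from S->S' x x T we get {a, x}; from S->a a we get {a}. So FIRST(S) = {a, x}.
FOLLOW(S) includes $ since S is the start symbol.
FOLLOW(S): S appears on no right-hand side. Thus FOLLOW(S) = {$}.
FOLLOW(S'): in S->S' x x T, S' is followed by x x T with FIRST {x}. Thus FOLLOW(S') = {x}.
FOLLOW(Q): in S'->Q, the suffix after Q is empty, so FOLLOW(Q) ⊇ FOLLOW(S') = {x}; in S'->Q T' Q T' (occurrence 1), Q is followed by T' Q T' with FIRST {λ, a}; in S'->Q T' Q T' (occurrence 1), the suffix after Q is nullable, so FOLLOW(Q) ⊇ FOLLOW(S') = {x}; in S'->Q T' Q T' (occurrence 2), Q is followed by T' with FIRST {λ, a}; in S'->Q T' Q T' (occurrence 2), the suffix after Q is nullable, so FOLLOW(Q) ⊇ FOLLOW(S') = {x}. Thus FOLLOW(Q) = {a, x}.
FOLLOW(T): in S->S' x x T, the suffix after T is empty, so FOLLOW(T) ⊇ FOLLOW(S) = {$}; in Q->a x T, the suffix after T is empty, so FOLLOW(T) ⊇ FOLLOW(Q) = {a, x}. Thus FOLLOW(T) = {$, a, x}.
FOLLOW(T'): in T->T' x x, T' is followed by x x with FIRST {x}; in S'->T', the suffix after T' is empty, so FOLLOW(T') ⊇ FOLLOW(S') = {x}; in S'->Q T' Q T' (occurrence 1), T' is followed by Q T' with FIRST {λ, a}; in S'->Q T' Q T' (occurrence 1), the suffix after T' is nullable, so FOLLOW(T') ⊇ FOLLOW(S') = {x}; in S'->Q T' Q T' (occurrence 2), the suffix after T' is empty, so FOLLOW(T') ⊇ FOLLOW(S') = {x}. Thus FOLLOW(T') = {a, x}.

{$, a, x}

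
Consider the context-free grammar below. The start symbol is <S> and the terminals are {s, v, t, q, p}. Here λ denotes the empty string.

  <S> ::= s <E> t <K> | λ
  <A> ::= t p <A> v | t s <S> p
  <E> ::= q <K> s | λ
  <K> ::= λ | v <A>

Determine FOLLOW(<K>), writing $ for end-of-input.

{$, p, s}

FIRST(<S>): from <S>::=s <E> t <K> we get {s}; from <S>::=λ we get {λ}. So FIRST(<S>) = {λ, s}.
FIRST(<A>): from <A>::=t p <A> v we get {t}; from <A>::=t s <S> p we get {t}. So FIRST(<A>) = {t}.
FIRST(<E>): from <E>::=q <K> s we get {q}; from <E>::=λ we get {λ}. So FIRST(<E>) = {λ, q}.
FIRST(<K>): from <K>::=λ we get {λ}; from <K>::=v <A> we get {v}. So FIRST(<K>) = {λ, v}.
FOLLOW(<S>) includes $ since <S> is the start symbol.
FOLLOW(<S>): in <A>::=t s <S> p, <S> is followed by p with FIRST {p}. Thus FOLLOW(<S>) = {$, p}.
FOLLOW(<E>): in <S>::=s <E> t <K>, <E> is followed by t <K> with FIRST {t}. Thus FOLLOW(<E>) = {t}.
FOLLOW(<K>): in <S>::=s <E> t <K>, the suffix after <K> is empty, so FOLLOW(<K>) ⊇ FOLLOW(<S>) = {$, p}; in <E>::=q <K> s, <K> is followed by s with FIRST {s}. Thus FOLLOW(<K>) = {$, p, s}.
FOLLOW(<A>): in <A>::=t p <A> v, <A> is followed by v with FIRST {v}; in <K>::=v <A>, the suffix after <A> is empty, so FOLLOW(<A>) ⊇ FOLLOW(<K>) = {$, p, s}. Thus FOLLOW(<A>) = {$, p, s, v}.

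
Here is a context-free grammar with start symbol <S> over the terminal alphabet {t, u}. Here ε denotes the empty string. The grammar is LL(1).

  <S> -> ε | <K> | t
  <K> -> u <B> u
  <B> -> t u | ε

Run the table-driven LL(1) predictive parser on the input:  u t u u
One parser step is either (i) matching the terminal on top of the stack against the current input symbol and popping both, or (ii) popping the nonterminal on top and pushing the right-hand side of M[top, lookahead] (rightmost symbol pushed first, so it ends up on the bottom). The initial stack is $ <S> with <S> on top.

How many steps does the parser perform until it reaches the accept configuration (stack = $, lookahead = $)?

     Stack      Input      Action
  1  $ <S>      u t u u $  expand <S> -> <K>
  2  $ <K>      u t u u $  expand <K> -> u <B> u
  3  $ u <B> u  u t u u $  match u
  4  $ u <B>    t u u $    expand <B> -> t u
  5  $ u u t    t u u $    match t
  6  $ u u      u u $      match u
  7  $ u        u $        match u
Accept reached after 7 steps.

7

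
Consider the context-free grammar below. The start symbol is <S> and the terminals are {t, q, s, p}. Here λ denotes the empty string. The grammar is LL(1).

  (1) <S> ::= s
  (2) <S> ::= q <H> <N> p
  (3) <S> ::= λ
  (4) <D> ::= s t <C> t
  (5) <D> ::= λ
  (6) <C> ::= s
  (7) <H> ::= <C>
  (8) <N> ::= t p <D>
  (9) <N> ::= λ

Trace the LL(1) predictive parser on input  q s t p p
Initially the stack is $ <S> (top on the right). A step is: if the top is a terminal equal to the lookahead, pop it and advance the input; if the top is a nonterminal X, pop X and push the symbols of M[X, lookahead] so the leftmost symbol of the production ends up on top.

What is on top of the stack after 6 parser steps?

t

     Stack          Input        Action
  1  $ <S>          q s t p p $  expand <S> ::= q <H> <N> p
  2  $ p <N> <H> q  q s t p p $  match q
  3  $ p <N> <H>    s t p p $    expand <H> ::= <C>
  4  $ p <N> <C>    s t p p $    expand <C> ::= s
  5  $ p <N> s      s t p p $    match s
  6  $ p <N>        t p p $      expand <N> ::= t p <D>
Stack after step 6: $ p <D> p t (top = t).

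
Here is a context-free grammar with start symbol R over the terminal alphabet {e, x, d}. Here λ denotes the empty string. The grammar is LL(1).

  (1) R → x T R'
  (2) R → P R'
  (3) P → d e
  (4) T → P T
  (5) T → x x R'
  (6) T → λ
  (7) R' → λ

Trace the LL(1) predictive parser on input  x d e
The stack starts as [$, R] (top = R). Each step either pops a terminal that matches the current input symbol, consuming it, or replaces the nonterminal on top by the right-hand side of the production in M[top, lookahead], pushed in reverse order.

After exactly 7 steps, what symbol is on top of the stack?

R'

     Stack       Input    Action
  1  $ R         x d e $  expand R → x T R'
  2  $ R' T x    x d e $  match x
  3  $ R' T      d e $    expand T → P T
  4  $ R' T P    d e $    expand P → d e
  5  $ R' T e d  d e $    match d
  6  $ R' T e    e $      match e
  7  $ R' T      $        expand T → λ
Stack after step 7: $ R' (top = R').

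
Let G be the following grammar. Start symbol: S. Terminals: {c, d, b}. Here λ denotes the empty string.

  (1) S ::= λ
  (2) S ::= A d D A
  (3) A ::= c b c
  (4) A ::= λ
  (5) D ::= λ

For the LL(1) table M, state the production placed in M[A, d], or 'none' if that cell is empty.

FIRST(A): from A::=c b c we get {c}; from A::=λ we get {λ}. So FIRST(A) = {λ, c}.
FIRST(D): from D::=λ we get {λ}. So FIRST(D) = {λ}.
FIRST(S): from S::=λ we get {λ}; from S::=A d D A we get {c, d}. So FIRST(S) = {λ, c, d}.
FOLLOW(S) includes $ since S is the start symbol.
FOLLOW(S): S appears on no right-hand side. Thus FOLLOW(S) = {$}.
FOLLOW(A): in S::=A d D A (occurrence 1), A is followed by d D A with FIRST {d}; in S::=A d D A (occurrence 2), the suffix after A is empty, so FOLLOW(A) ⊇ FOLLOW(S) = {$}. Thus FOLLOW(A) = {$, d}.
For A ::= c b c: FIRST(c b c) = {c}, so it goes in M[A, t] for t ∈ {c}.
For A ::= λ: FIRST(λ) = {λ}, so it goes in M[A, t] for t ∈ {}; since λ ∈ FIRST, also for every t ∈ FOLLOW(A) = {$, d}.

A ::= λ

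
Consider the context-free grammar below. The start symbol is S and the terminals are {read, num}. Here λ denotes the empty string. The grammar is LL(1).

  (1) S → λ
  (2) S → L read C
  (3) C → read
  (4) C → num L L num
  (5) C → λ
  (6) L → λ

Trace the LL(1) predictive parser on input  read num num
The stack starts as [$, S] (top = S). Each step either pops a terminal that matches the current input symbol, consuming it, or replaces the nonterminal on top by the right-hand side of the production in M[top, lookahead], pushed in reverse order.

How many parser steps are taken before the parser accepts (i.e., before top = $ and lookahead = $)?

     Stack          Input           Action
  1  $ S            read num num $  expand S → L read C
  2  $ C read L     read num num $  expand L → λ
  3  $ C read       read num num $  match read
  4  $ C            num num $       expand C → num L L num
  5  $ num L L num  num num $       match num
  6  $ num L L      num $           expand L → λ
  7  $ num L        num $           expand L → λ
  8  $ num          num $           match num
Accept reached after 8 steps.

8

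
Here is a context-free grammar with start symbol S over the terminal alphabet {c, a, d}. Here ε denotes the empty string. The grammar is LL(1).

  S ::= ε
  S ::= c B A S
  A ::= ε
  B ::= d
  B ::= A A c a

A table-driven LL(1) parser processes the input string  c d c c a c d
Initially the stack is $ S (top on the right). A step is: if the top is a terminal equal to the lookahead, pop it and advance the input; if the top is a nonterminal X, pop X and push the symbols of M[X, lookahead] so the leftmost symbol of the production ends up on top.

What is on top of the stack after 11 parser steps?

      Stack          Input            Action
   1  $ S            c d c c a c d $  expand S ::= c B A S
   2  $ S A B c      c d c c a c d $  match c
   3  $ S A B        d c c a c d $    expand B ::= d
   4  $ S A d        d c c a c d $    match d
   5  $ S A          c c a c d $      expand A ::= ε
   6  $ S            c c a c d $      expand S ::= c B A S
   7  $ S A B c      c c a c d $      match c
   8  $ S A B        c a c d $        expand B ::= A A c a
   9  $ S A a c A A  c a c d $        expand A ::= ε
  10  $ S A a c A    c a c d $        expand A ::= ε
  11  $ S A a c      c a c d $        match c
Stack after step 11: $ S A a (top = a).

a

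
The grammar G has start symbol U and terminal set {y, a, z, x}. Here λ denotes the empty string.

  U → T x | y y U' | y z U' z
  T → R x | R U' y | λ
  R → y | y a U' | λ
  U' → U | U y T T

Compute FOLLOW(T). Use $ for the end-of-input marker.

FIRST(R) = {λ, y}
FIRST(U) = {x, y}  (via T x)
FIRST(U') = {x, y}  (via U, U y T T)
FIRST(T) = {λ, x, y}  (via R x, R U' y)
FOLLOW(U) includes $ since U is the start symbol.
FOLLOW(R): in T→R x, R is followed by x with FIRST {x}; in T→R U' y, R is followed by U' y with FIRST {x, y}. Thus FOLLOW(R) = {x, y}.
FOLLOW(U): in U'→U, the suffix after U is empty, so FOLLOW(U) ⊇ FOLLOW(U') = {$, x, y, z}; in U'→U y T T, U is followed by y T T with FIRST {y}. Thus FOLLOW(U) = {$, x, y, z}.
FOLLOW(U'): in U→y y U', the suffix after U' is empty, so FOLLOW(U') ⊇ FOLLOW(U) = {$, x, y, z}; in U→y z U' z, U' is followed by z with FIRST {z}; in T→R U' y, U' is followed by y with FIRST {y}; in R→y a U', the suffix after U' is empty, so FOLLOW(U') ⊇ FOLLOW(R) = {x, y}. Thus FOLLOW(U') = {$, x, y, z}.
FOLLOW(T): in U→T x, T is followed by x with FIRST {x}; in U'→U y T T (occurrence 1), T is followed by T with FIRST {λ, x, y}; in U'→U y T T (occurrence 1), the suffix after T is nullable, so FOLLOW(T) ⊇ FOLLOW(U') = {$, x, y, z}; in U'→U y T T (occurrence 2), the suffix after T is empty, so FOLLOW(T) ⊇ FOLLOW(U') = {$, x, y, z}. Thus FOLLOW(T) = {$, x, y, z}.

{$, x, y, z}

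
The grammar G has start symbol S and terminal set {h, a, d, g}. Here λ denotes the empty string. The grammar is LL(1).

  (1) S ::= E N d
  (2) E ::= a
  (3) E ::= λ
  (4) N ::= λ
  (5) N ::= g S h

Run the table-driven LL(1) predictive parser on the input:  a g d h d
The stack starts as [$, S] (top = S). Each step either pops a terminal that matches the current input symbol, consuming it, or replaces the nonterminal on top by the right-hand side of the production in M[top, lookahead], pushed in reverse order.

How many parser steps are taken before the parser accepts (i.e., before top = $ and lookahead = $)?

      Stack        Input        Action
   1  $ S          a g d h d $  expand S ::= E N d
   2  $ d N E      a g d h d $  expand E ::= a
   3  $ d N a      a g d h d $  match a
   4  $ d N        g d h d $    expand N ::= g S h
   5  $ d h S g    g d h d $    match g
   6  $ d h S      d h d $      expand S ::= E N d
   7  $ d h d N E  d h d $      expand E ::= λ
   8  $ d h d N    d h d $      expand N ::= λ
   9  $ d h d      d h d $      match d
  10  $ d h        h d $        match h
  11  $ d          d $          match d
Accept reached after 11 steps.

11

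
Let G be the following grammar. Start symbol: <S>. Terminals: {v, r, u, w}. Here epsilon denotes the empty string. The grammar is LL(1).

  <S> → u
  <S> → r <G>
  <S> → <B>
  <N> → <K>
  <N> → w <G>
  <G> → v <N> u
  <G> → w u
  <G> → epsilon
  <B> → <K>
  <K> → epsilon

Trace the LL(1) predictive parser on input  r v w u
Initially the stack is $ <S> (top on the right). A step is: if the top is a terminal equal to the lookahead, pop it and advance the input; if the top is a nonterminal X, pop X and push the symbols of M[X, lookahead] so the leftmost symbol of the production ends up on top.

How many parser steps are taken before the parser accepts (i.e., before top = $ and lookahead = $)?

     Stack      Input      Action
  1  $ <S>      r v w u $  expand <S> → r <G>
  2  $ <G> r    r v w u $  match r
  3  $ <G>      v w u $    expand <G> → v <N> u
  4  $ u <N> v  v w u $    match v
  5  $ u <N>    w u $      expand <N> → w <G>
  6  $ u <G> w  w u $      match w
  7  $ u <G>    u $        expand <G> → epsilon
  8  $ u        u $        match u
Accept reached after 8 steps.

8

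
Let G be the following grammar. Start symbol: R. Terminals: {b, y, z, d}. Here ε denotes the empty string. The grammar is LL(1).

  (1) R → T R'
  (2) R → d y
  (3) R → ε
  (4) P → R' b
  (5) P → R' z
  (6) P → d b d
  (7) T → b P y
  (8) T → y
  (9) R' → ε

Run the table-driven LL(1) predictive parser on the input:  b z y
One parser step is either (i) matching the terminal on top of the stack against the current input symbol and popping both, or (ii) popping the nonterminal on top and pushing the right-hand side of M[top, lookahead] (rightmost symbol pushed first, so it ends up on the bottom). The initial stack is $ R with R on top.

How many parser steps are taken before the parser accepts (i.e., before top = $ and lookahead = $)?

step 1: stack=$ R  input=b z y $  — expand R → T R'
step 2: stack=$ R' T  input=b z y $  — expand T → b P y
step 3: stack=$ R' y P b  input=b z y $  — match b
step 4: stack=$ R' y P  input=z y $  — expand P → R' z
step 5: stack=$ R' y z R'  input=z y $  — expand R' → ε
step 6: stack=$ R' y z  input=z y $  — match z
step 7: stack=$ R' y  input=y $  — match y
step 8: stack=$ R'  input=$  — expand R' → ε
Accept reached after 8 steps.

8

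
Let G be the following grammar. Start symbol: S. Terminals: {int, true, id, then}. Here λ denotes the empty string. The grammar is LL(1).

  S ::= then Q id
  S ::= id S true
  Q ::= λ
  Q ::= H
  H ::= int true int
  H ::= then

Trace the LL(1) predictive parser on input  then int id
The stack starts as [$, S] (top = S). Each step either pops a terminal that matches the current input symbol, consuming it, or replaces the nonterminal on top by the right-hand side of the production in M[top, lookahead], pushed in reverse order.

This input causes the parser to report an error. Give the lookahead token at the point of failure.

     Stack              Input          Action
  1  $ S                then int id $  expand S ::= then Q id
  2  $ id Q then        then int id $  match then
  3  $ id Q             int id $       expand Q ::= H
  4  $ id H             int id $       expand H ::= int true int
  5  $ id int true int  int id $       match int
  6  $ id int true      id $           error: top is terminal true but lookahead is id

id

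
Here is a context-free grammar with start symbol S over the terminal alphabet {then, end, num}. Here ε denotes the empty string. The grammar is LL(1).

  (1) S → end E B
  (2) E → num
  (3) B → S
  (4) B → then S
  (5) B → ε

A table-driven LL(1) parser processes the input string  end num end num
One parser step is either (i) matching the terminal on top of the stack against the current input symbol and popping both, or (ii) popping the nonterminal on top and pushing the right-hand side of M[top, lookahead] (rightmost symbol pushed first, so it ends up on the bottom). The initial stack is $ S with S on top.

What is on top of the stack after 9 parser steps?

     Stack      Input              Action
  1  $ S        end num end num $  expand S → end E B
  2  $ B E end  end num end num $  match end
  3  $ B E      num end num $      expand E → num
  4  $ B num    num end num $      match num
  5  $ B        end num $          expand B → S
  6  $ S        end num $          expand S → end E B
  7  $ B E end  end num $          match end
  8  $ B E      num $              expand E → num
  9  $ B num    num $              match num
Stack after step 9: $ B (top = B).

B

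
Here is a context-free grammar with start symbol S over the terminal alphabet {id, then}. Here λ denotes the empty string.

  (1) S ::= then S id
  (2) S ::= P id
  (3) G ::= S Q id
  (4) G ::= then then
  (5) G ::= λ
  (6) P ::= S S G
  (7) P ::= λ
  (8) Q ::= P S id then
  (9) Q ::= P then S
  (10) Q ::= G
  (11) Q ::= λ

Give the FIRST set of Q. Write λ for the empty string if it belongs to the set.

FIRST(S) = {id, then}  (via P id)
FIRST(G) = {λ, id, then}  (via S Q id)
FIRST(P) = {λ, id, then}  (via S S G)
FIRST(Q) = {λ, id, then}  (via P S id then, P then S, G)

{λ, id, then}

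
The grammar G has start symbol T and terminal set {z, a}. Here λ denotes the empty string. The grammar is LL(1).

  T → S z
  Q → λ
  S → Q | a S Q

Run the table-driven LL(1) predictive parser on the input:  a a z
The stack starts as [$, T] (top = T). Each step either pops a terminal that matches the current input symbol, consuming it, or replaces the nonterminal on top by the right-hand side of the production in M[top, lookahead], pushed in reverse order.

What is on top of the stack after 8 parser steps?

Q

step 1: stack=$ T  input=a a z $  — expand T → S z
step 2: stack=$ z S  input=a a z $  — expand S → a S Q
step 3: stack=$ z Q S a  input=a a z $  — match a
step 4: stack=$ z Q S  input=a z $  — expand S → a S Q
step 5: stack=$ z Q Q S a  input=a z $  — match a
step 6: stack=$ z Q Q S  input=z $  — expand S → Q
step 7: stack=$ z Q Q Q  input=z $  — expand Q → λ
step 8: stack=$ z Q Q  input=z $  — expand Q → λ
Stack after step 8: $ z Q (top = Q).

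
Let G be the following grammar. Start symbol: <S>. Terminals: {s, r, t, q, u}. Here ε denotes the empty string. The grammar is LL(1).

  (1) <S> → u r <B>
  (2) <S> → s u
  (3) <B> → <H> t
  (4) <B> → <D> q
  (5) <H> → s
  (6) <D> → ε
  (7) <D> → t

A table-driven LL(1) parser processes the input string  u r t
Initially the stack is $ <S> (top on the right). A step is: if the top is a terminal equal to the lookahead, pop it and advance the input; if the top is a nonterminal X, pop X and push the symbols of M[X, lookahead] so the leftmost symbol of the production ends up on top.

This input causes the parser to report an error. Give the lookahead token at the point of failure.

$

step 1: stack=$ <S>  input=u r t $  — expand <S> → u r <B>
step 2: stack=$ <B> r u  input=u r t $  — match u
step 3: stack=$ <B> r  input=r t $  — match r
step 4: stack=$ <B>  input=t $  — expand <B> → <D> q
step 5: stack=$ q <D>  input=t $  — expand <D> → t
step 6: stack=$ q t  input=t $  — match t
step 7: stack=$ q  input=$  — error: top is terminal q but lookahead is $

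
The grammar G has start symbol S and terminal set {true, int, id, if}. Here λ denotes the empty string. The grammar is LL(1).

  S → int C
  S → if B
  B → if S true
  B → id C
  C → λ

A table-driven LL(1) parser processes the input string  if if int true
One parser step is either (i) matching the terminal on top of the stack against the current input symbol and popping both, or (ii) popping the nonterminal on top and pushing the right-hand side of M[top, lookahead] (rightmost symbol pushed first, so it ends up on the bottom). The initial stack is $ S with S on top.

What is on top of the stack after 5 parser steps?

step 1: stack=$ S  input=if if int true $  — expand S → if B
step 2: stack=$ B if  input=if if int true $  — match if
step 3: stack=$ B  input=if int true $  — expand B → if S true
step 4: stack=$ true S if  input=if int true $  — match if
step 5: stack=$ true S  input=int true $  — expand S → int C
Stack after step 5: $ true C int (top = int).

int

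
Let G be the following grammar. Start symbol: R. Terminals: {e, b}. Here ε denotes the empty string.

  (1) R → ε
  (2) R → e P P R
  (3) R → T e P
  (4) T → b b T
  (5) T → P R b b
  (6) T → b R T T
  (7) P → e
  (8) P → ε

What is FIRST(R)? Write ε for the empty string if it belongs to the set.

FIRST(P): from P→e we get {e}; from P→ε we get {ε}. So FIRST(P) = {ε, e}.
FIRST(R): from R→ε we get {ε}; from R→e P P R we get {e}; from R→T e P we get {b, e}. So FIRST(R) = {ε, b, e}.
FIRST(T): from T→b b T we get {b}; from T→P R b b we get {b, e}; from T→b R T T we get {b}. So FIRST(T) = {b, e}.

{ε, b, e}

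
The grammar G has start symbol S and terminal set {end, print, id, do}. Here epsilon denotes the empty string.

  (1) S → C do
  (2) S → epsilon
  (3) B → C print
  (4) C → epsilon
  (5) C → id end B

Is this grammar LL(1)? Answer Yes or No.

FIRST(S) = {epsilon, do, id}
FIRST(B) = {id, print}
FIRST(C) = {epsilon, id}
FOLLOW(S) = {$}
FOLLOW(B) = {do, print}
FOLLOW(C) = {do, print}
Each cell of M receives at most one production.

Yes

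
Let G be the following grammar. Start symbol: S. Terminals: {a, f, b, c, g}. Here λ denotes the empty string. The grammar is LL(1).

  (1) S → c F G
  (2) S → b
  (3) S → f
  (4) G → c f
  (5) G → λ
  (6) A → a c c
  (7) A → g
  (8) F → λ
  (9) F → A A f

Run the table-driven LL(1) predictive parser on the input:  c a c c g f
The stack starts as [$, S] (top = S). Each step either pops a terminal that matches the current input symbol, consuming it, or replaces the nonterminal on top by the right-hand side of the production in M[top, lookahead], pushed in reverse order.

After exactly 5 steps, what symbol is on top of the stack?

step 1: stack=$ S  input=c a c c g f $  — expand S → c F G
step 2: stack=$ G F c  input=c a c c g f $  — match c
step 3: stack=$ G F  input=a c c g f $  — expand F → A A f
step 4: stack=$ G f A A  input=a c c g f $  — expand A → a c c
step 5: stack=$ G f A c c a  input=a c c g f $  — match a
Stack after step 5: $ G f A c c (top = c).

c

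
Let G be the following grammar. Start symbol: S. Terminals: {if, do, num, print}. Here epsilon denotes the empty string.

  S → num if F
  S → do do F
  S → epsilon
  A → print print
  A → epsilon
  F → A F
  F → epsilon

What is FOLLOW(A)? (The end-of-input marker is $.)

{$, print}

FIRST(S): from S→num if F we get {num}; from S→do do F we get {do}; from S→epsilon we get {epsilon}. So FIRST(S) = {epsilon, do, num}.
FIRST(A): from A→print print we get {print}; from A→epsilon we get {epsilon}. So FIRST(A) = {epsilon, print}.
FIRST(F): from F→A F we get {epsilon, print}; from F→epsilon we get {epsilon}. So FIRST(F) = {epsilon, print}.
FOLLOW(S) includes $ since S is the start symbol.
FOLLOW(S): S appears on no right-hand side. Thus FOLLOW(S) = {$}.
FOLLOW(F): in S→num if F, the suffix after F is empty, so FOLLOW(F) ⊇ FOLLOW(S) = {$}; in S→do do F, the suffix after F is empty, so FOLLOW(F) ⊇ FOLLOW(S) = {$}; in F→A F, the suffix after F is empty (adds nothing new). Thus FOLLOW(F) = {$}.
FOLLOW(A): in F→A F, A is followed by F with FIRST {epsilon, print}; in F→A F, the suffix after A is nullable, so FOLLOW(A) ⊇ FOLLOW(F) = {$}. Thus FOLLOW(A) = {$, print}.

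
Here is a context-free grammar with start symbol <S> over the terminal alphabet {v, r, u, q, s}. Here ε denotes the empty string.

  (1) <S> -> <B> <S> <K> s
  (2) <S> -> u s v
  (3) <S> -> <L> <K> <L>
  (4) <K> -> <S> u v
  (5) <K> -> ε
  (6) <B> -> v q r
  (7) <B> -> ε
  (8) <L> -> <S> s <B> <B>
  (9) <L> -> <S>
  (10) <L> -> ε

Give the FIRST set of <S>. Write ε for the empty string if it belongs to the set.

{ε, s, u, v}

FIRST(<B>): from <B>->v q r we get {v}; from <B>->ε we get {ε}. So FIRST(<B>) = {ε, v}.
FIRST(<S>): from <S>-><B> <S> <K> s we get {s, u, v}; from <S>->u s v we get {u}; from <S>-><L> <K> <L> we get {ε, s, u, v}. So FIRST(<S>) = {ε, s, u, v}.
FIRST(<K>): from <K>-><S> u v we get {s, u, v}; from <K>->ε we get {ε}. So FIRST(<K>) = {ε, s, u, v}.
FIRST(<L>): from <L>-><S> s <B> <B> we get {s, u, v}; from <L>-><S> we get {ε, s, u, v}; from <L>->ε we get {ε}. So FIRST(<L>) = {ε, s, u, v}.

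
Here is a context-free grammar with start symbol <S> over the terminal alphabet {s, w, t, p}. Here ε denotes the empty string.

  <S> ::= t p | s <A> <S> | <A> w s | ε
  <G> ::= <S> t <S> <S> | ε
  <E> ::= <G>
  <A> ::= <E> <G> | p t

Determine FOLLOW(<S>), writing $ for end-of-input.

{$, p, s, t, w}

FIRST(<S>) = {ε, p, s, t, w}  (via <A> w s)
FIRST(<G>) = {ε, p, s, t, w}  (via <S> t <S> <S>)
FIRST(<E>) = {ε, p, s, t, w}  (via <G>)
FIRST(<A>) = {ε, p, s, t, w}  (via <E> <G>)
FOLLOW(<S>) includes $ since <S> is the start symbol.
FOLLOW(<S>): in <S>::=s <A> <S>, the suffix after <S> is empty (adds nothing new); in <G>::=<S> t <S> <S> (occurrence 1), <S> is followed by t <S> <S> with FIRST {t}; in <G>::=<S> t <S> <S> (occurrence 2), <S> is followed by <S> with FIRST {ε, p, s, t, w}; in <G>::=<S> t <S> <S> (occurrence 2), the suffix after <S> is nullable, so FOLLOW(<S>) ⊇ FOLLOW(<G>) = {$, p, s, t, w}; in <G>::=<S> t <S> <S> (occurrence 3), the suffix after <S> is empty, so FOLLOW(<S>) ⊇ FOLLOW(<G>) = {$, p, s, t, w}. Thus FOLLOW(<S>) = {$, p, s, t, w}.
FOLLOW(<A>): in <S>::=s <A> <S>, <A> is followed by <S> with FIRST {ε, p, s, t, w}; in <S>::=s <A> <S>, the suffix after <A> is nullable, so FOLLOW(<A>) ⊇ FOLLOW(<S>) = {$, p, s, t, w}; in <S>::=<A> w s, <A> is followed by w s with FIRST {w}. Thus FOLLOW(<A>) = {$, p, s, t, w}.
FOLLOW(<E>): in <A>::=<E> <G>, <E> is followed by <G> with FIRST {ε, p, s, t, w}; in <A>::=<E> <G>, the suffix after <E> is nullable, so FOLLOW(<E>) ⊇ FOLLOW(<A>) = {$, p, s, t, w}. Thus FOLLOW(<E>) = {$, p, s, t, w}.
FOLLOW(<G>): in <E>::=<G>, the suffix after <G> is empty, so FOLLOW(<G>) ⊇ FOLLOW(<E>) = {$, p, s, t, w}; in <A>::=<E> <G>, the suffix after <G> is empty, so FOLLOW(<G>) ⊇ FOLLOW(<A>) = {$, p, s, t, w}. Thus FOLLOW(<G>) = {$, p, s, t, w}.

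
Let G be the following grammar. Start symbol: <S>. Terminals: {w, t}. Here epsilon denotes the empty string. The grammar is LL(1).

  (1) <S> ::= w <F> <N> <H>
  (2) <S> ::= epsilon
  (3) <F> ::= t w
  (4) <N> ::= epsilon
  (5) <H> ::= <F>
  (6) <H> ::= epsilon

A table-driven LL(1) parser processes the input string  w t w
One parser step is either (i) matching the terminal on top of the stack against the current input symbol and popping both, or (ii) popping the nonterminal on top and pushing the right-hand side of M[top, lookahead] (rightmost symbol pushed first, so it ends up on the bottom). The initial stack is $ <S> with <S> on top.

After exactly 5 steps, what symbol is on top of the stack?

<N>

step 1: stack=$ <S>  input=w t w $  — expand <S> ::= w <F> <N> <H>
step 2: stack=$ <H> <N> <F> w  input=w t w $  — match w
step 3: stack=$ <H> <N> <F>  input=t w $  — expand <F> ::= t w
step 4: stack=$ <H> <N> w t  input=t w $  — match t
step 5: stack=$ <H> <N> w  input=w $  — match w
Stack after step 5: $ <H> <N> (top = <N>).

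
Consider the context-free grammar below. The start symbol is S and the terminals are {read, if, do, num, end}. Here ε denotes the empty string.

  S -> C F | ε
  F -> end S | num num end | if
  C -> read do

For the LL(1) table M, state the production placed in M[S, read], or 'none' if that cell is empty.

FIRST(F) = {end, if, num}
FIRST(C) = {read}
FIRST(S) = {ε, read}  (via C F)
FOLLOW(S) includes $ since S is the start symbol.
FOLLOW(S): in F->end S, the suffix after S is empty, so FOLLOW(S) ⊇ FOLLOW(F) = {$}. Thus FOLLOW(S) = {$}.
FOLLOW(F): in S->C F, the suffix after F is empty, so FOLLOW(F) ⊇ FOLLOW(S) = {$}. Thus FOLLOW(F) = {$}.
For S -> C F: FIRST(C F) = {read}, so it goes in M[S, t] for t ∈ {read}.
For S -> ε: FIRST(ε) = {ε}, so it goes in M[S, t] for t ∈ {}; since ε ∈ FIRST, also for every t ∈ FOLLOW(S) = {$}.

S -> C F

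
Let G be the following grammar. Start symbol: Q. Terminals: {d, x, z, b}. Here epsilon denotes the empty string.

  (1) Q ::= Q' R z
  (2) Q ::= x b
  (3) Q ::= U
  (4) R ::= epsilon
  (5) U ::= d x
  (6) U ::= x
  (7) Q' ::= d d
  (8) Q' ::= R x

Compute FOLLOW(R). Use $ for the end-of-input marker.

{x, z}

FIRST(R): from R::=epsilon we get {epsilon}. So FIRST(R) = {epsilon}.
FIRST(U): from U::=d x we get {d}; from U::=x we get {x}. So FIRST(U) = {d, x}.
FIRST(Q'): from Q'::=d d we get {d}; from Q'::=R x we get {x}. So FIRST(Q') = {d, x}.
FIRST(Q): from Q::=Q' R z we get {d, x}; from Q::=x b we get {x}; from Q::=U we get {d, x}. So FIRST(Q) = {d, x}.
FOLLOW(Q) includes $ since Q is the start symbol.
FOLLOW(Q): Q appears on no right-hand side. Thus FOLLOW(Q) = {$}.
FOLLOW(R): in Q::=Q' R z, R is followed by z with FIRST {z}; in Q'::=R x, R is followed by x with FIRST {x}. Thus FOLLOW(R) = {x, z}.
FOLLOW(U): in Q::=U, the suffix after U is empty, so FOLLOW(U) ⊇ FOLLOW(Q) = {$}. Thus FOLLOW(U) = {$}.
FOLLOW(Q'): in Q::=Q' R z, Q' is followed by R z with FIRST {z}. Thus FOLLOW(Q') = {z}.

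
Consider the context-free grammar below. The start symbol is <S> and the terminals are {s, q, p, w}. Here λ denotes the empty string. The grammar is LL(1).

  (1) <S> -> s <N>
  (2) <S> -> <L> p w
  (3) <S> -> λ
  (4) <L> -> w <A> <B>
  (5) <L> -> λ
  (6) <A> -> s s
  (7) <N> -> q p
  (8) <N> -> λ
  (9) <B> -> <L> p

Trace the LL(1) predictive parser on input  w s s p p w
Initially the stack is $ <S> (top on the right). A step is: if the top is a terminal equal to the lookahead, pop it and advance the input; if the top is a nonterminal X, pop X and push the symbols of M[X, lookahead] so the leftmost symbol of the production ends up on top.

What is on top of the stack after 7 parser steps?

     Stack            Input          Action
  1  $ <S>            w s s p p w $  expand <S> -> <L> p w
  2  $ w p <L>        w s s p p w $  expand <L> -> w <A> <B>
  3  $ w p <B> <A> w  w s s p p w $  match w
  4  $ w p <B> <A>    s s p p w $    expand <A> -> s s
  5  $ w p <B> s s    s s p p w $    match s
  6  $ w p <B> s      s p p w $      match s
  7  $ w p <B>        p p w $        expand <B> -> <L> p
Stack after step 7: $ w p p <L> (top = <L>).

<L>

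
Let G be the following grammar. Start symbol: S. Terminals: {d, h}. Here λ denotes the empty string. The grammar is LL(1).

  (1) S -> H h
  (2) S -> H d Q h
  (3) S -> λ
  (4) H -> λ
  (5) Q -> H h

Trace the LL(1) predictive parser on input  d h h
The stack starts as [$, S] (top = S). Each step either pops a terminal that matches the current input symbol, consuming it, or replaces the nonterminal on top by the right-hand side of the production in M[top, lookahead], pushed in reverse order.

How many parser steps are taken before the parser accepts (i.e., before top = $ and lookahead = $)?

     Stack      Input    Action
  1  $ S        d h h $  expand S -> H d Q h
  2  $ h Q d H  d h h $  expand H -> λ
  3  $ h Q d    d h h $  match d
  4  $ h Q      h h $    expand Q -> H h
  5  $ h h H    h h $    expand H -> λ
  6  $ h h      h h $    match h
  7  $ h        h $      match h
Accept reached after 7 steps.

7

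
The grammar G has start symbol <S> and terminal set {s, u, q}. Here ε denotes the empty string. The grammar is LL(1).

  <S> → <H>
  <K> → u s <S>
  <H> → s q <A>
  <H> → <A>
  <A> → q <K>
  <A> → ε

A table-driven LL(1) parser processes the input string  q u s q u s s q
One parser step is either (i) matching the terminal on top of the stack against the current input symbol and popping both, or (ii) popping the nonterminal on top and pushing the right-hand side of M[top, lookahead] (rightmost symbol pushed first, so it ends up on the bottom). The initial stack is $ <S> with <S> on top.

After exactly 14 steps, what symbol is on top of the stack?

<S>

      Stack      Input              Action
   1  $ <S>      q u s q u s s q $  expand <S> → <H>
   2  $ <H>      q u s q u s s q $  expand <H> → <A>
   3  $ <A>      q u s q u s s q $  expand <A> → q <K>
   4  $ <K> q    q u s q u s s q $  match q
   5  $ <K>      u s q u s s q $    expand <K> → u s <S>
   6  $ <S> s u  u s q u s s q $    match u
   7  $ <S> s    s q u s s q $      match s
   8  $ <S>      q u s s q $        expand <S> → <H>
   9  $ <H>      q u s s q $        expand <H> → <A>
  10  $ <A>      q u s s q $        expand <A> → q <K>
  11  $ <K> q    q u s s q $        match q
  12  $ <K>      u s s q $          expand <K> → u s <S>
  13  $ <S> s u  u s s q $          match u
  14  $ <S> s    s s q $            match s
Stack after step 14: $ <S> (top = <S>).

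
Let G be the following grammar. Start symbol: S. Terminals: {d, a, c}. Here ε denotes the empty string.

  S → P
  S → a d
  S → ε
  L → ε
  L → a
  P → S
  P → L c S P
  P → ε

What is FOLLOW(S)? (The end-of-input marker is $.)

{$, a, c}

FIRST(L): from L→ε we get {ε}; from L→a we get {a}. So FIRST(L) = {ε, a}.
FIRST(S): from S→P we get {ε, a, c}; from S→a d we get {a}; from S→ε we get {ε}. So FIRST(S) = {ε, a, c}.
FIRST(P): from P→S we get {ε, a, c}; from P→L c S P we get {a, c}; from P→ε we get {ε}. So FIRST(P) = {ε, a, c}.
FOLLOW(S) includes $ since S is the start symbol.
FOLLOW(L): in P→L c S P, L is followed by c S P with FIRST {c}. Thus FOLLOW(L) = {c}.
FOLLOW(S): in P→S, the suffix after S is empty, so FOLLOW(S) ⊇ FOLLOW(P) = {$, a, c}; in P→L c S P, S is followed by P with FIRST {ε, a, c}; in P→L c S P, the suffix after S is nullable, so FOLLOW(S) ⊇ FOLLOW(P) = {$, a, c}. Thus FOLLOW(S) = {$, a, c}.
FOLLOW(P): in S→P, the suffix after P is empty, so FOLLOW(P) ⊇ FOLLOW(S) = {$, a, c}; in P→L c S P, the suffix after P is empty (adds nothing new). Thus FOLLOW(P) = {$, a, c}.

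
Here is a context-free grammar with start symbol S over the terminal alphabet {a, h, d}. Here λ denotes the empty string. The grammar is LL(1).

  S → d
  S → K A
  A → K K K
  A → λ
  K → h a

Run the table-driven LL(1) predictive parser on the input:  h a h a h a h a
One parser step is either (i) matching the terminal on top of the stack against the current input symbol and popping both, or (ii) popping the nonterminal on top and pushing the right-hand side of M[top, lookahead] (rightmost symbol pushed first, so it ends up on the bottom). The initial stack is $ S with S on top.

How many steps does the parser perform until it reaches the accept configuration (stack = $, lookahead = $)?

14

step 1: stack=$ S  input=h a h a h a h a $  — expand S → K A
step 2: stack=$ A K  input=h a h a h a h a $  — expand K → h a
step 3: stack=$ A a h  input=h a h a h a h a $  — match h
step 4: stack=$ A a  input=a h a h a h a $  — match a
step 5: stack=$ A  input=h a h a h a $  — expand A → K K K
step 6: stack=$ K K K  input=h a h a h a $  — expand K → h a
step 7: stack=$ K K a h  input=h a h a h a $  — match h
step 8: stack=$ K K a  input=a h a h a $  — match a
step 9: stack=$ K K  input=h a h a $  — expand K → h a
step 10: stack=$ K a h  input=h a h a $  — match h
step 11: stack=$ K a  input=a h a $  — match a
step 12: stack=$ K  input=h a $  — expand K → h a
step 13: stack=$ a h  input=h a $  — match h
step 14: stack=$ a  input=a $  — match a
Accept reached after 14 steps.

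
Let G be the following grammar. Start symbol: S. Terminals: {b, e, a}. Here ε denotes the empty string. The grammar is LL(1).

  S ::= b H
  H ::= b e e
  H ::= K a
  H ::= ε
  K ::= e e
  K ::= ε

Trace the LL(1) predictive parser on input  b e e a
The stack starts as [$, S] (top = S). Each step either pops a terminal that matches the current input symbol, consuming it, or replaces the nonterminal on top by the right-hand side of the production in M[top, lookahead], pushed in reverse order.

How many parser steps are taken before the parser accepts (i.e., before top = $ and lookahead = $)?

step 1: stack=$ S  input=b e e a $  — expand S ::= b H
step 2: stack=$ H b  input=b e e a $  — match b
step 3: stack=$ H  input=e e a $  — expand H ::= K a
step 4: stack=$ a K  input=e e a $  — expand K ::= e e
step 5: stack=$ a e e  input=e e a $  — match e
step 6: stack=$ a e  input=e a $  — match e
step 7: stack=$ a  input=a $  — match a
Accept reached after 7 steps.

7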